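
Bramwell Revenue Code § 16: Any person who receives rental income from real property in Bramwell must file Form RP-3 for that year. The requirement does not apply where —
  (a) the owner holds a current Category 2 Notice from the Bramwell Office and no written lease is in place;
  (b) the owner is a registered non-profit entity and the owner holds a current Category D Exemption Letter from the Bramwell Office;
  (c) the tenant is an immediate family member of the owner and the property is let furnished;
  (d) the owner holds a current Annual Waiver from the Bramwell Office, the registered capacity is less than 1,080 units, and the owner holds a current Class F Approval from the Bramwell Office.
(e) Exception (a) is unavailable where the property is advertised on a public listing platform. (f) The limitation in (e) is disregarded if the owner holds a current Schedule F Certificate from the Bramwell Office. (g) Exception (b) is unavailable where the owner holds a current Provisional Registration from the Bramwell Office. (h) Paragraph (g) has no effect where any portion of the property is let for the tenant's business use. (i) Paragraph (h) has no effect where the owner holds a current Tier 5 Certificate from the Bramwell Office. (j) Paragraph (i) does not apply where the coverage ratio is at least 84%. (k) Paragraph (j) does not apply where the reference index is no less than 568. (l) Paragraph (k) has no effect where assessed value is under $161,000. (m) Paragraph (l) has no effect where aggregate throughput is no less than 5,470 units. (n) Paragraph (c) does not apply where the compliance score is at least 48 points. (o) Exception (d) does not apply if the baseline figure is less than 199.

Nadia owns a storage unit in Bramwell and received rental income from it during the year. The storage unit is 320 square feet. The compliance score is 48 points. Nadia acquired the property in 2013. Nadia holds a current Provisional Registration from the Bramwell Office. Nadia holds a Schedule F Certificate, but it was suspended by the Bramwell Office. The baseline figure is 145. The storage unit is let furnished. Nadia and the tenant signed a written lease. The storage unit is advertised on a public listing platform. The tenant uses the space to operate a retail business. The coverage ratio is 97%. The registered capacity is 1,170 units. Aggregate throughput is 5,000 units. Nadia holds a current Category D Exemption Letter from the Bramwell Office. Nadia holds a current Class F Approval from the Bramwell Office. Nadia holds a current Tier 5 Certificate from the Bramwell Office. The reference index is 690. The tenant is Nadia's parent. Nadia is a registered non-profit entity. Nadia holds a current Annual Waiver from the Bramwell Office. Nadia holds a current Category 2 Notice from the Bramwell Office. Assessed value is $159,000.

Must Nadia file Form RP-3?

Exception (a) requires that no written lease is in place; but a written lease is in place, so (a) is unavailable.
Exception (b)'s conditions are all satisfied: Nadia is a registered non-profit; a current Category D Exemption Letter is held. Applying paragraphs (g)–(m): (g) would limit (b) — a current Provisional Registration is held — but (h) sets (g) aside: (h) is engaged — the space is let for business use. (i) is triggered (a current Tier 5 Certificate is held), but is overridden by (j): (j) is triggered — the coverage ratio is 97%, meeting the 84% threshold. (k) would limit (j) — the reference index is 690, meeting the 568 threshold — but (l) sets (k) aside: (l) operates — assessed value is $159,000, under the $161,000 limit. (m), which would lift (l), is not engaged — aggregate throughput is 5,000 units, short of 5,470 units. (b) remains available.
Exception (c)'s conditions are all satisfied: the tenant is an immediate family member; the property is let furnished. However, paragraph (n) must be considered: (n) operates against (c): the compliance score is 48 points, meeting the 48 points threshold. So (c) is unavailable.
Exception (d) does not apply: the registered capacity is 1,170 units, not less than 1,080 units.

No — exception (b) applies; Nadia is not required to file Form RP-3.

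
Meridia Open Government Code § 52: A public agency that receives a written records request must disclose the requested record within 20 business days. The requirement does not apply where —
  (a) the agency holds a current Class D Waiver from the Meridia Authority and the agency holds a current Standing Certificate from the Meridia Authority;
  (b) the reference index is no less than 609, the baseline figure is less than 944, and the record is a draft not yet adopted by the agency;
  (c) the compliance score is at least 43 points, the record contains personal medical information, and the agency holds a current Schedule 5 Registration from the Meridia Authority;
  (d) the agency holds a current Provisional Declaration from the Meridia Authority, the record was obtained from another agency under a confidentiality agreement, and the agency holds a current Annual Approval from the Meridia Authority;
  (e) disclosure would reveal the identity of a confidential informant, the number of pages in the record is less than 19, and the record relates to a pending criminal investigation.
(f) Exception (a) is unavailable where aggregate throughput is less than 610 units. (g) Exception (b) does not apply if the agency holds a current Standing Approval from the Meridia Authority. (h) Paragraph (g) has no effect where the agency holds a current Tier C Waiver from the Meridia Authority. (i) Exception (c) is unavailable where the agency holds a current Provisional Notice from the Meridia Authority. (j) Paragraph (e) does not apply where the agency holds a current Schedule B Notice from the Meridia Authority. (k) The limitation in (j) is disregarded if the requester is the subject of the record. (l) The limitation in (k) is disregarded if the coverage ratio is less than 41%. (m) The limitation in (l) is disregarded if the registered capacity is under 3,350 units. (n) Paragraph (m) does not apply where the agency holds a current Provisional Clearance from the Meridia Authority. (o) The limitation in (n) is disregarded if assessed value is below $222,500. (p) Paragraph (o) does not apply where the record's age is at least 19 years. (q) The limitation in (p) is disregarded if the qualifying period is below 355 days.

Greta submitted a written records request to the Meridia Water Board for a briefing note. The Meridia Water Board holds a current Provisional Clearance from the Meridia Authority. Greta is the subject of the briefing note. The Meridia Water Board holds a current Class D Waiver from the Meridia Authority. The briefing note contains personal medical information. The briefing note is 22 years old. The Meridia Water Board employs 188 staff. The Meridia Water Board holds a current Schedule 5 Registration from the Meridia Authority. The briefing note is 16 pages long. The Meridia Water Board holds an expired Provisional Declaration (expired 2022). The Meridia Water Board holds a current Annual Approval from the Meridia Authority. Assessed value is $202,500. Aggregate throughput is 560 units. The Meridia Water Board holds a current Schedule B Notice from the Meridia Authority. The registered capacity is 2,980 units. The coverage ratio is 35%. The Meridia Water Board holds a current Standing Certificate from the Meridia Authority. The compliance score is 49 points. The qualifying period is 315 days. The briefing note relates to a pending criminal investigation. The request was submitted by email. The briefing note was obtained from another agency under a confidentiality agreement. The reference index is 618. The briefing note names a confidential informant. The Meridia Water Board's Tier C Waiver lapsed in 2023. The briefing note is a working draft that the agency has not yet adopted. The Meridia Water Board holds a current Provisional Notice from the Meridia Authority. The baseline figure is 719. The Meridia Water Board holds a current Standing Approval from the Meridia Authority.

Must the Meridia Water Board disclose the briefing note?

Exception (a)'s conditions are all satisfied: a current Class D Waiver is held; a current Standing Certificate is held. However, paragraph (f) must be considered: (f) operates against (a): aggregate throughput is 560 units, less than the 610 units limit. So (a) is unavailable.
All of (b)'s requirements are met (the reference index is 618, meeting the 609 threshold; the baseline figure is 719, less than the 944 limit; the briefing note is an unadopted draft). Turning to paragraphs (g)–(h): (g) applies — a current Standing Approval is held. (h) is not triggered (there is no Tier C Waiver in force), so (g) stands. So (b) is unavailable.
Exception (c)'s conditions are all satisfied: the compliance score is 49 points, meeting the 43 points threshold; the briefing note contains personal medical information; a current Schedule 5 Registration is held. But applying paragraph (i): (i) operates against (c): a current Provisional Notice is held. (c) is therefore removed.
Exception (d) does not apply: no current Provisional Declaration is held.
Exception (e) is satisfied on its face — the briefing note names a confidential informant; the number of pages in the record is 16, less than the 19 limit; the briefing note relates to a pending investigation. Applying paragraphs (j)–(q): (j) is engaged (a current Schedule B Notice is held), but yields to (k): (k) operates against (j): Greta is the subject of the briefing note. (l) operates (the coverage ratio is 35%, less than the 41% limit), but is itself disapplied by (m): (m) is triggered — the registered capacity is 2,980 units, under the 3,350 units limit. (n) would limit (m) — a current Provisional Clearance is held — but (o) sets (n) aside: (o) operates against (n): assessed value is $202,500, below the $222,500 limit. (p) would limit (o) — the record's age is 22 years, meeting the 19 years threshold — but (q) sets (p) aside: (q) operates against (p): the qualifying period is 315 days, below the 355 days limit. So (e) applies.

No — exception (e) applies; the Meridia Water Board is not required to disclose the briefing note.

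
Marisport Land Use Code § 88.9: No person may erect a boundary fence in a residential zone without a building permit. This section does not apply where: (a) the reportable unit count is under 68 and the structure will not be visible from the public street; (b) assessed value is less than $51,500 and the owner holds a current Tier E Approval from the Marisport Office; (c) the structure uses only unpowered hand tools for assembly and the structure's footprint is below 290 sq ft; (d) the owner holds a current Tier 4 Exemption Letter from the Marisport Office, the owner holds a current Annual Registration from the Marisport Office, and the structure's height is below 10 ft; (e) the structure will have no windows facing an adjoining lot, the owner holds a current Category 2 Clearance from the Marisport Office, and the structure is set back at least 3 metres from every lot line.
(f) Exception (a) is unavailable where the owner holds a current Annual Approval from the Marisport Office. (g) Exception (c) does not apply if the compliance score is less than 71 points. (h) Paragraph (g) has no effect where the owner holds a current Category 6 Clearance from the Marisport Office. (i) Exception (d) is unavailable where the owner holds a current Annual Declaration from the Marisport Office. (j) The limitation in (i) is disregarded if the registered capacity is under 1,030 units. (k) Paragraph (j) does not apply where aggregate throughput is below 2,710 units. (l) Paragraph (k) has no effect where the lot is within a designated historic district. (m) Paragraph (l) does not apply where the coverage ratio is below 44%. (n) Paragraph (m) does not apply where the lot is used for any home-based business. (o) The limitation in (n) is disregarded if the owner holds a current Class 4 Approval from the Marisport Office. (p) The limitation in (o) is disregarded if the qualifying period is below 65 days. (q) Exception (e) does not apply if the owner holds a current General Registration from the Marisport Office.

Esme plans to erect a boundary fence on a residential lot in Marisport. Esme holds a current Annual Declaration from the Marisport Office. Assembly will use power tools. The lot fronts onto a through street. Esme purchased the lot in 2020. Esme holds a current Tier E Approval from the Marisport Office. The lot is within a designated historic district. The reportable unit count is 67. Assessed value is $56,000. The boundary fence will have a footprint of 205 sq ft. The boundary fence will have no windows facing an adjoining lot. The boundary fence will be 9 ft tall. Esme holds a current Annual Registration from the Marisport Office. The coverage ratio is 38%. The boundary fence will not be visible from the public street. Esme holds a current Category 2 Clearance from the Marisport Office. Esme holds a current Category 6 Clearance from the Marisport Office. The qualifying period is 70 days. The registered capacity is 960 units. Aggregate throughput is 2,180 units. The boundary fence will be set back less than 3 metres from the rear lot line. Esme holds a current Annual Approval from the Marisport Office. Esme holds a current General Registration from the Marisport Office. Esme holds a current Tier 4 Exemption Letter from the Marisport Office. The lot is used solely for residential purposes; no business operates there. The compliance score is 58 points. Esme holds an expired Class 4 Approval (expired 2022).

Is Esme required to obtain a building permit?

Exception (a)'s conditions are all satisfied: the reportable unit count is 67, under the 68 limit; the structure will not be visible from the street. But applying paragraph (f): (f) is triggered — a current Annual Approval is held. (a) is therefore removed.
Exception (b) requires that assessed value is less than $51,500; but assessed value is $56,000, not less than $51,500, so (b) is unavailable.
Exception (c) does not apply: assembly uses power tools.
Exception (d)'s conditions are all satisfied: a current Tier 4 Exemption Letter is held; a current Annual Registration is held; the structure's height is 9 ft, below the 10 ft limit. Turning to paragraphs (i)–(p): (i) operates against (d): a current Annual Declaration is held. (j) is triggered (the registered capacity is 960 units, under the 1,030 units limit), but is itself disapplied by (k): (k) applies — aggregate throughput is 2,180 units, below the 2,710 units limit. (l) would limit (k) — the lot is in a historic district — but (m) sets (l) aside: (m) applies — the coverage ratio is 38%, below the 44% limit. (n) is not engaged (the lot is solely residential), so (m) stands. (d) is therefore removed.
Exception (e) does not apply: the rear setback is under 3 m.
None of the exceptions is available; § 88.9 applies in full.

Yes — Esme must obtain a building permit.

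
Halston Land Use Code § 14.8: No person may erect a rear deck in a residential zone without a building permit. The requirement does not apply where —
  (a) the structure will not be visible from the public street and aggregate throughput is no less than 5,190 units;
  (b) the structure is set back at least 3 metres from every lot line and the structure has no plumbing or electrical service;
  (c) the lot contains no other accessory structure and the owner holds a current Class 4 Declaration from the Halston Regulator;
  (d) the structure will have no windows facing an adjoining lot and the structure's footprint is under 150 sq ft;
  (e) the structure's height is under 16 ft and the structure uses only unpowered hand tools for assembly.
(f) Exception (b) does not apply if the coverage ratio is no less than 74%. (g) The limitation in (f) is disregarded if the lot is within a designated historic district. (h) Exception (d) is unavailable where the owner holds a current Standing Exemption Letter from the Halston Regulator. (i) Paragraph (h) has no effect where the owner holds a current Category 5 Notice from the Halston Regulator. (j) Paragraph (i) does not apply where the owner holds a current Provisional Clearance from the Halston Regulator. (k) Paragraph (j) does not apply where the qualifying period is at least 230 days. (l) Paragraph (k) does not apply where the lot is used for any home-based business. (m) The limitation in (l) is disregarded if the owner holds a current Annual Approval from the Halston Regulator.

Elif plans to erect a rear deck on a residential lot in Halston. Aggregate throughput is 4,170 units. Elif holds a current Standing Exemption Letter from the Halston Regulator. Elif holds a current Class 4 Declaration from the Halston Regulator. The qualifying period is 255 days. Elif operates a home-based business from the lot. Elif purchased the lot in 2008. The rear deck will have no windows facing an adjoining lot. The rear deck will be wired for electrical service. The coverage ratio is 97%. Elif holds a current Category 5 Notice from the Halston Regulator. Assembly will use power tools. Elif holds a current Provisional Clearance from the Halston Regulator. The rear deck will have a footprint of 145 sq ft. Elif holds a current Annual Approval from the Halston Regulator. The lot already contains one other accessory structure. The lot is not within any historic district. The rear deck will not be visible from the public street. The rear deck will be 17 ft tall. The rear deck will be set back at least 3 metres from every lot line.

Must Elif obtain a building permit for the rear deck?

No — exception (d) applies; Elif does not need a building permit.

Exception (a) requires that aggregate throughput is no less than 5,190 units; but aggregate throughput is 4,170 units, short of 5,190 units, so (a) is unavailable.
Exception (b) does not apply: electrical service is planned.
Exception (c) fails — the lot already has another accessory structure.
All of (d)'s requirements are met (no windows face an adjoining lot; the structure's footprint is 145 sq ft, under the 150 sq ft limit). Applying paragraphs (h)–(m): (h) operates (a current Standing Exemption Letter is held), but is set aside by (i): (i) operates — a current Category 5 Notice is held. (j) is triggered (a current Provisional Clearance is held), but yields to (k): (k) operates against (j): the qualifying period is 255 days, meeting the 230 days threshold. (l) operates (a home-based business operates on the lot), but is overridden by (m): (m) operates against (l): a current Annual Approval is held. (d) remains available.
Exception (e) fails — the structure's height is 17 ft, not under 16 ft.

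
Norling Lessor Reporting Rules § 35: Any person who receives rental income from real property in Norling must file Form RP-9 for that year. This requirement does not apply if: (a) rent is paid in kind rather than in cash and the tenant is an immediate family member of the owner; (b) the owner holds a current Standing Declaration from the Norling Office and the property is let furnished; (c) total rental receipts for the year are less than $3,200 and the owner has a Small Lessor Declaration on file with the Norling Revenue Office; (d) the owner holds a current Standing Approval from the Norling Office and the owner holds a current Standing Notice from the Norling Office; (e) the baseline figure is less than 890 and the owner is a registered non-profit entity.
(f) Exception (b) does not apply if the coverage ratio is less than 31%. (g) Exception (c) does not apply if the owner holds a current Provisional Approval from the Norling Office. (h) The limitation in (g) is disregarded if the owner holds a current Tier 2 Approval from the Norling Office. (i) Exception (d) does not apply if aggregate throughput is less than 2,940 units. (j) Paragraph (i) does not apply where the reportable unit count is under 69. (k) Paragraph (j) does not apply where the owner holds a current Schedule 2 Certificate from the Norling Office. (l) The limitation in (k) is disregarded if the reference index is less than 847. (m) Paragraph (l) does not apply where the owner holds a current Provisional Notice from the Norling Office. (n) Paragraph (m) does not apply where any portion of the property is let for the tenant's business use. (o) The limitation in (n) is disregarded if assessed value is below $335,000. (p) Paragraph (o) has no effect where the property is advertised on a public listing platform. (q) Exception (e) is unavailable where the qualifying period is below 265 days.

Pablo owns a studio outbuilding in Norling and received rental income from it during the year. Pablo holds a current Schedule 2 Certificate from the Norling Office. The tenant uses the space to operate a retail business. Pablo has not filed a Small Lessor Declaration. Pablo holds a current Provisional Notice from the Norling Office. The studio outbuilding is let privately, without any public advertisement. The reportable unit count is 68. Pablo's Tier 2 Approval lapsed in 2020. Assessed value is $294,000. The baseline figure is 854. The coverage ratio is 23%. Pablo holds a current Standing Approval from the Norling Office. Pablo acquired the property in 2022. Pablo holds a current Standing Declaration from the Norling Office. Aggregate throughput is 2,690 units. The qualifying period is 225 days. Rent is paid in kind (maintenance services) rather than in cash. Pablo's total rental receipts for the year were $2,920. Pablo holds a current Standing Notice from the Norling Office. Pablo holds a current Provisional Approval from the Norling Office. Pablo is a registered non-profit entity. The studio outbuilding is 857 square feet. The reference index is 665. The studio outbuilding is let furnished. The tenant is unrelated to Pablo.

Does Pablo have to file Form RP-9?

Yes — Pablo must file Form RP-9.

Exception (a) requires that the tenant is an immediate family member of the owner; but the tenant is unrelated to the owner, so (a) is unavailable.
Exception (b) is satisfied on its face — a current Standing Declaration is held; the property is let furnished. But applying paragraph (f): (f) is triggered — the coverage ratio is 23%, less than the 31% limit. Exception (b) does not apply.
Exception (c) fails — no Small Lessor Declaration is on file.
Exception (d): a current Standing Approval is held; a current Standing Notice is held — every condition holds. But applying paragraphs (i)–(p): (i) operates against (d): aggregate throughput is 2,690 units, less than the 2,940 units limit. (j) would limit (i) — the reportable unit count is 68, under the 69 limit — but (k) sets (j) aside: (k) is engaged — a current Schedule 2 Certificate is held. (l) is triggered (the reference index is 665, less than the 847 limit), but is set aside by (m): (m) is triggered — a current Provisional Notice is held. (n) applies (the space is let for business use), but is itself disapplied by (o): (o) operates against (n): assessed value is $294,000, below the $335,000 limit. (p), which would lift (o), is inapplicable — the property is let privately without advertisement. So (d) is unavailable.
Exception (e) is satisfied on its face — the baseline figure is 854, less than the 890 limit; Pablo is a registered non-profit. But applying paragraph (q): (q) is engaged — the qualifying period is 225 days, below the 265 days limit. So (e) is unavailable.
No exception displaces § 35.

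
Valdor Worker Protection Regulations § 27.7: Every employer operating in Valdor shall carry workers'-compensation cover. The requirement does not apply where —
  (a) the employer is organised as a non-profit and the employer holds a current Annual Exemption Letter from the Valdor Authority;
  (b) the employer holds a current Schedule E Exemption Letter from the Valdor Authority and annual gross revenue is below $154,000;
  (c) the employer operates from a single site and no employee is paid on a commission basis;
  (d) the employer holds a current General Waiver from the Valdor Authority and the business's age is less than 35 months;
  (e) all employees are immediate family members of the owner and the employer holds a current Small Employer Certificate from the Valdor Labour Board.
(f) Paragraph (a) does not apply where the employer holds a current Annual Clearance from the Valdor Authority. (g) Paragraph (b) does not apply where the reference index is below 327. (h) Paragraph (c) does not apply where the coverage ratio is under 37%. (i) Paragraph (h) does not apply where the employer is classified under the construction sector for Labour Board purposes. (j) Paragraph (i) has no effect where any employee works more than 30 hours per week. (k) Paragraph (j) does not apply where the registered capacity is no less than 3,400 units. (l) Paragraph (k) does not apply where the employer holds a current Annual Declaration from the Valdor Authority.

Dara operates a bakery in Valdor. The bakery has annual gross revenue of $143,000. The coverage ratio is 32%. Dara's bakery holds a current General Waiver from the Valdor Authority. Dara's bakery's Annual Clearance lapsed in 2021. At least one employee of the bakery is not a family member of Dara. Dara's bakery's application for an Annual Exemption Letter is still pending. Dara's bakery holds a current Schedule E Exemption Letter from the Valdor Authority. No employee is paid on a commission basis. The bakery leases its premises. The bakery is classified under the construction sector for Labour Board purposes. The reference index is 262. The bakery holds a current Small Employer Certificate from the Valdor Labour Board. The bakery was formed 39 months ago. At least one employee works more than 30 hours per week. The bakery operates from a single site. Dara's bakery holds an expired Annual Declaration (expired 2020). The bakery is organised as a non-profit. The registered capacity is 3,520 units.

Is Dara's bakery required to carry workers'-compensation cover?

Exception (a) requires that the employer holds a current Annual Exemption Letter from the Valdor Authority; but no current Annual Exemption Letter is held, so (a) is unavailable.
Exception (b)'s conditions are all satisfied: a current Schedule E Exemption Letter is held; annual gross revenue is $143,000, below the $154,000 limit. Turning to paragraph (g): (g) operates against (b): the reference index is 262, below the 327 limit. So (b) is unavailable.
Exception (c)'s conditions are all satisfied: the employer operates from a single site; no employee is paid on commission. Applying paragraphs (h)–(l): (h) is engaged (the coverage ratio is 32%, under the 37% limit), but is displaced by (i): (i) operates against (h): the bakery is classified under the construction sector. (j) is triggered (at least one employee exceeds 30 hours/week), but yields to (k): (k) operates — the registered capacity is 3,520 units, meeting the 3,400 units threshold. (l) is not triggered (no current Annual Declaration is held), so (k) stands. (c) remains available.
Exception (d) does not apply: the business's age is 39 months, not less than 35 months.
Exception (e) requires that all employees are immediate family members of the owner; but at least one employee is not a family member, so (e) is unavailable.

No — exception (c) applies; Dara's bakery is not required to carry workers'-compensation cover.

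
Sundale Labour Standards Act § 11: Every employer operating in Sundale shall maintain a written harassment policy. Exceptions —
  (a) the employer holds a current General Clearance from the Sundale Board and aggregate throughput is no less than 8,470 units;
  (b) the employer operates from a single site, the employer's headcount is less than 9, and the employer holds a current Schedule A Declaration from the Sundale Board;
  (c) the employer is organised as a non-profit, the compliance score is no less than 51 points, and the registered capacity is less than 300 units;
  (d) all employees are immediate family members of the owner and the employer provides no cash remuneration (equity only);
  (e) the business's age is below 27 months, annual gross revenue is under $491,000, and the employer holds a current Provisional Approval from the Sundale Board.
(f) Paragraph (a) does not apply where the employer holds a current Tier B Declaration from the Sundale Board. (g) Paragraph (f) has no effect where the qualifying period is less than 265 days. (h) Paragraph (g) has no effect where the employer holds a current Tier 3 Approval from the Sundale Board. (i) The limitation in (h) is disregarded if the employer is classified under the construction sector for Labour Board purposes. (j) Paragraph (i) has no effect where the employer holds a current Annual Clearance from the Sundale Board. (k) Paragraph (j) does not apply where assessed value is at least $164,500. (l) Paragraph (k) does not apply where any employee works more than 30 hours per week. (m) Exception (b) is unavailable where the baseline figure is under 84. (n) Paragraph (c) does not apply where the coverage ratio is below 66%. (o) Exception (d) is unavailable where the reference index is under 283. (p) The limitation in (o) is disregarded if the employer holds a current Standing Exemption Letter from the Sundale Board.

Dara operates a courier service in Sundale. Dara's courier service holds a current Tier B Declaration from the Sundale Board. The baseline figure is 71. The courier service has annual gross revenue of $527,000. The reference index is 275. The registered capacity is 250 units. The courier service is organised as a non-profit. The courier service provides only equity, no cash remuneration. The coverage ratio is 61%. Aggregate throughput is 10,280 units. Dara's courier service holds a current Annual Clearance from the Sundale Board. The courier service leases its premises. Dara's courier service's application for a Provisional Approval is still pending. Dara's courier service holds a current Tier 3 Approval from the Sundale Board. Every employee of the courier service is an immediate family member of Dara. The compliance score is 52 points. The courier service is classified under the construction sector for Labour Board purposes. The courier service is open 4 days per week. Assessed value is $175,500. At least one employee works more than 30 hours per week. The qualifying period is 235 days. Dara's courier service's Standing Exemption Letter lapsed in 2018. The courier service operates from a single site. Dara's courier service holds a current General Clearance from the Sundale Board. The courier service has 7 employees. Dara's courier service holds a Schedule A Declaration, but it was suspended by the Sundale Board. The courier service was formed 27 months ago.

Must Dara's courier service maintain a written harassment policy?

Yes — Dara's courier service must maintain a written harassment policy.

Exception (a): a current General Clearance is held; aggregate throughput is 10,280 units, meeting the 8,470 units threshold — every condition holds. But: (f) operates — a current Tier B Declaration is held. (g) would limit (f) — the qualifying period is 235 days, less than the 265 days limit — but (h) sets (g) aside: (h) operates — a current Tier 3 Approval is held. (i) would limit (h) — the courier service is classified under the construction sector — but (j) sets (i) aside: (j) operates against (i): a current Annual Clearance is held. (k) would limit (j) — assessed value is $175,500, meeting the $164,500 threshold — but (l) sets (k) aside: (l) is engaged — at least one employee exceeds 30 hours/week. Exception (a) does not apply.
Exception (b) does not apply: the Schedule A Declaration is not current.
All of (c)'s requirements are met (the employer is a non-profit; the compliance score is 52 points, meeting the 51 points threshold; the registered capacity is 250 units, less than the 300 units limit). However, paragraph (n) must be considered: (n) is engaged — the coverage ratio is 61%, below the 66% limit. (c) is therefore removed.
Exception (d) is satisfied on its face — every employee is an immediate family member; remuneration is equity-only. But applying paragraphs (o)–(p): (o) operates — the reference index is 275, under the 283 limit. (p), which would lift (o), is not triggered — no current Standing Exemption Letter is held. So (d) is unavailable.
Exception (e) fails — the business's age is 27 months, not below 27 months.
None of the exceptions is available; § 11 applies in full.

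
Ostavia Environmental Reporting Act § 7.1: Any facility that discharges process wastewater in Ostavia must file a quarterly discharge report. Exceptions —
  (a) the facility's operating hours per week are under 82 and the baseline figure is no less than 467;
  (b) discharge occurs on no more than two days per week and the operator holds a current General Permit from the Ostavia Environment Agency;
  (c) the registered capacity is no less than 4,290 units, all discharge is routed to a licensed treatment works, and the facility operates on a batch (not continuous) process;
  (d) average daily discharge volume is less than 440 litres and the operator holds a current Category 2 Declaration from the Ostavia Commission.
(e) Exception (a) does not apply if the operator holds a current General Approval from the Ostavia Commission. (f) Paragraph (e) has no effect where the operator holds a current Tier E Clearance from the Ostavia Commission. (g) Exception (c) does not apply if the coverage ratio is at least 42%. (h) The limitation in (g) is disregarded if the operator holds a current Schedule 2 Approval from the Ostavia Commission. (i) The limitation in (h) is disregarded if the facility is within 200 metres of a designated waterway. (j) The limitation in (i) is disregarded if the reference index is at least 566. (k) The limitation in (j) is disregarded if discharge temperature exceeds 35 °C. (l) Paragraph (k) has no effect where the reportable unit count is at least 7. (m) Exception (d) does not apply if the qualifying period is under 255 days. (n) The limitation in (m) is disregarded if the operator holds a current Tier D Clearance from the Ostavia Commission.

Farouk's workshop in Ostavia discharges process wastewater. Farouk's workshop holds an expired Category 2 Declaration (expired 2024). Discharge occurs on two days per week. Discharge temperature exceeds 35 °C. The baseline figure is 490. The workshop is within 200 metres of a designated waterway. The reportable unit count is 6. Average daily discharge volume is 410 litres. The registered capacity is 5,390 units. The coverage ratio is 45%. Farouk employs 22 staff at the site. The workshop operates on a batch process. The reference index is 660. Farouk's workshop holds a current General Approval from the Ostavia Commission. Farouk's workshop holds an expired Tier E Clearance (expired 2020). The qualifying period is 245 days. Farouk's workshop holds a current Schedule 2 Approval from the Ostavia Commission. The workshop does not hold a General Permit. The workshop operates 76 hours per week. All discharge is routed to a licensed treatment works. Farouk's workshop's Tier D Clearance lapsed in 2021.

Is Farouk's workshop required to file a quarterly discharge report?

All of (a)'s requirements are met (the facility's operating hours per week are 76, under the 82 limit; the baseline figure is 490, meeting the 467 threshold). Turning to paragraphs (e)–(f): (e) is engaged — a current General Approval is held. (f), which would lift (e), is inapplicable — there is no Tier E Clearance in force. So (a) is unavailable.
Exception (b) requires that the operator holds a current General Permit from the Ostavia Environment Agency; but no General Permit is held, so (b) is unavailable.
Exception (c): the registered capacity is 5,390 units, meeting the 4,290 units threshold; discharge is routed to a licensed treatment works; the facility operates on a batch process — every condition holds. But: (g) operates — the coverage ratio is 45%, meeting the 42% threshold. (h) would limit (g) — a current Schedule 2 Approval is held — but (i) sets (h) aside: (i) is engaged — the workshop is within 200 m of a designated waterway. (j) operates (the reference index is 660, meeting the 566 threshold), but is set aside by (k): (k) operates — discharge temperature exceeds 35 °C. (l) is not triggered (the reportable unit count is 6, short of 7), so (k) stands. (c) is therefore removed.
Exception (d) requires that the operator holds a current Category 2 Declaration from the Ostavia Commission; but the Category 2 Declaration is not current, so (d) is unavailable.
No exception applies. The general rule governs.

Yes — Farouk's workshop must file a quarterly discharge report.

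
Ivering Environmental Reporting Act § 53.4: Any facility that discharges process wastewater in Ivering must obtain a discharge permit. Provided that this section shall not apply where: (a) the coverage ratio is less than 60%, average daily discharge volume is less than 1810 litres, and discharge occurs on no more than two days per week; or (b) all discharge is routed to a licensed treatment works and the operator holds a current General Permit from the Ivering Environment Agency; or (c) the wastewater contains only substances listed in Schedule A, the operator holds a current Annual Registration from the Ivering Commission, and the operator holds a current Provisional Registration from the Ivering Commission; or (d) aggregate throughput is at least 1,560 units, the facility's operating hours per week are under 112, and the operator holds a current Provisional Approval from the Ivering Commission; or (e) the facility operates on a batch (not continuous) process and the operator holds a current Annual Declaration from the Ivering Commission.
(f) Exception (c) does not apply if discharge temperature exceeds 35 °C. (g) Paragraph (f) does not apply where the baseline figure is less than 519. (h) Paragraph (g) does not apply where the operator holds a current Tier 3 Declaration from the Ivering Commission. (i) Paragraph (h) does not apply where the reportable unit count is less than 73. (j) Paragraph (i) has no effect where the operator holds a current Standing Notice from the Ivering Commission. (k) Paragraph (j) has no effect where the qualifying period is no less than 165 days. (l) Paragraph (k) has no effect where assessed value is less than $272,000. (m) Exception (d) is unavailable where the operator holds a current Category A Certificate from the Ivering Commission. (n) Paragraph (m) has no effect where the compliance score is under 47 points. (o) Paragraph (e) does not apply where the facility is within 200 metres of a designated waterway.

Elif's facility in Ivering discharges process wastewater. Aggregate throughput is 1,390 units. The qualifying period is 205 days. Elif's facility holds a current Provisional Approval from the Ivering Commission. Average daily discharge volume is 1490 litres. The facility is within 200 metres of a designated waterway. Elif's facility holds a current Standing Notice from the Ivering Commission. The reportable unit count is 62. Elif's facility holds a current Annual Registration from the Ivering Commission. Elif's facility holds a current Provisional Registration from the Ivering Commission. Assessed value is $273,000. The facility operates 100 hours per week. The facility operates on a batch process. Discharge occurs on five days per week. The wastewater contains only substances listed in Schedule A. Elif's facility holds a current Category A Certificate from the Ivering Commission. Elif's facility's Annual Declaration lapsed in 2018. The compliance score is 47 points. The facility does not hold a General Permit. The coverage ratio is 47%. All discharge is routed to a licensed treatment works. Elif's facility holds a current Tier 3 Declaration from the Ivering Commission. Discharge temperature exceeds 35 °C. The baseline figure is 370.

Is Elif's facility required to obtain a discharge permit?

Exception (a) requires that discharge occurs on no more than two days per week; but discharge occurs on five days per week, so (a) is unavailable.
Exception (b) fails — no General Permit is held.
Exception (c): the wastewater is Schedule-A-only; a current Annual Registration is held; a current Provisional Registration is held — every condition holds. As to paragraphs (f)–(l): (f) is engaged (discharge temperature exceeds 35 °C), but yields to (g): (g) operates against (f): the baseline figure is 370, less than the 519 limit. (h) would limit (g) — a current Tier 3 Declaration is held — but (i) sets (h) aside: (i) is engaged — the reportable unit count is 62, less than the 73 limit. (j) operates (a current Standing Notice is held), but is displaced by (k): (k) operates against (j): the qualifying period is 205 days, meeting the 165 days threshold. (l), which would lift (k), does not operate here — assessed value is $273,000, not less than $272,000. So (c) applies.
Exception (d) fails — aggregate throughput is 1,390 units, short of 1,560 units.
Exception (e) requires that the operator holds a current Annual Declaration from the Ivering Commission; but there is no Annual Declaration in force, so (e) is unavailable.

No — exception (c) applies; Elif's facility is not required to obtain a discharge permit.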